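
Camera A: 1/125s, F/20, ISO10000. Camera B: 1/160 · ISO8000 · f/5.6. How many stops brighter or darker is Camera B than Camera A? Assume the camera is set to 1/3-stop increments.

3 stops brighter

Aperture: f/20 → f/18 → f/16 → f/14 → f/13 → f/11 → f/10 → f/9 → f/8 → f/7.1 → f/6.3 → f/5.6 — 3 2/3 stops opened up (brighter).
Shutter speed: 1/125 → 1/160 — 1/3 stop faster (darker).
ISO: 10000 → 8000 — 1/3 stop lower (darker).
Net: +3 2/3 −1/3 −1/3 = +3 stops.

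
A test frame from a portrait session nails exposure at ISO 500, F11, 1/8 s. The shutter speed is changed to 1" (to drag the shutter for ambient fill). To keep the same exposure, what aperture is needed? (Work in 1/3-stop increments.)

f/32

Shutter speed: 1/8 → 1/6 → 1/5 → 1/4 → 0.3 → 0.4 → 0.5 → 0.6 → 0.8 → 1 — 3 stops slower (brighter).
Need 3 stops darker from the aperture: f/11 → f/13 → f/14 → f/16 → f/18 → f/20 → f/22 → f/25 → f/29 → f/32.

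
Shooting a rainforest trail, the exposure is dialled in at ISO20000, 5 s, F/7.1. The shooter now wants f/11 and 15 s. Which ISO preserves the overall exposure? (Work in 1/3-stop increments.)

Aperture: f/7.1 → f/8 → f/9 → f/10 → f/11 — 1 1/3 stops stopped down (darker).
Shutter speed: 5 → 6 → 8 → 10 → 13 → 15 — 1 2/3 stops slower (brighter).
Net change so far: 1/3 stop brighter. Offset with the ISO: 20000 → 16000.

ISO 16000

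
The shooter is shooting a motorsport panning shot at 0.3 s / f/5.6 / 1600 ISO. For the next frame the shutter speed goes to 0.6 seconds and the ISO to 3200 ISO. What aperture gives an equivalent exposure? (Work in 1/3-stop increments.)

Shutter speed: 0.3 → 0.4 → 0.5 → 0.6 — 1 stop longer (brighter).
ISO: 1600 → 2000 → 2500 → 3200 — 1 stop higher (brighter).
Net change so far: 2 stops brighter. Offset with the aperture: f/5.6 → f/6.3 → f/7.1 → f/8 → f/9 → f/10 → f/11.

f/11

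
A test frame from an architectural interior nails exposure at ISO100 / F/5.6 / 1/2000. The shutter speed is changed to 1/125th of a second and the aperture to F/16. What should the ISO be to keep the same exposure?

Shutter speed: 1/2000 → 1/1000 → 1/500 → 1/250 → 1/125 — 4 stops longer (brighter).
Aperture: f/5.6 → f/8 → f/11 → f/16 — 3 stops smaller aperture (darker).
Net change so far: 1 stop brighter. Offset with the ISO: 100 → 50.

ISO 50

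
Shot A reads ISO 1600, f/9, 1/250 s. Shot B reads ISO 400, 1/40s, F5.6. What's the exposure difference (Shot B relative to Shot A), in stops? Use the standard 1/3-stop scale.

2 stops brighter

Aperture: f/9 → f/8 → f/7.1 → f/6.3 → f/5.6 — 1 1/3 stops wider (brighter).
Shutter speed: 1/250 → 1/200 → 1/160 → 1/125 → 1/100 → 1/80 → 1/60 → 1/50 → 1/40 — 2 2/3 stops longer (brighter).
ISO: 1600 → 1250 → 1000 → 800 → 640 → 500 → 400 — 2 stops lower (darker).
Net: +1 1/3 +2 2/3 −2 = +2 stops.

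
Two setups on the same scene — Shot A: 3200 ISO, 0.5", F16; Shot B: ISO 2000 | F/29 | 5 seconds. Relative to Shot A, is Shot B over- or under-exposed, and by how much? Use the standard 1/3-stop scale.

1 stop brighter

Aperture: f/16 → f/18 → f/20 → f/22 → f/25 → f/29 — 1 2/3 stops smaller aperture (darker).
Shutter speed: 0.5 → 0.6 → 0.8 → 1 → 1.3 → 1.6 → 2 → 2.5 → 3.2 → 4 → 5 — 3 1/3 stops longer (brighter).
ISO: 3200 → 2500 → 2000 — 2/3 stop dropped (darker).
Net: −1 2/3 +3 1/3 −2/3 = +1 stop.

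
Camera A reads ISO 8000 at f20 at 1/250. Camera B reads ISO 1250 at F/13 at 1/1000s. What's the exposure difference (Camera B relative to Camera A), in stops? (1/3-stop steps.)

Aperture: f/20 → f/18 → f/16 → f/14 → f/13 — 1 1/3 stops larger aperture (brighter).
Shutter speed: 1/250 → 1/320 → 1/400 → 1/500 → 1/640 → 1/800 → 1/1000 — 2 stops faster (darker).
ISO: 8000 → 6400 → 5000 → 4000 → 3200 → 2500 → 2000 → 1600 → 1250 — 2 2/3 stops dropped (darker).
Net: +1 1/3 −2 −2 2/3 = −3 1/3 stops.

3 1/3 stops darker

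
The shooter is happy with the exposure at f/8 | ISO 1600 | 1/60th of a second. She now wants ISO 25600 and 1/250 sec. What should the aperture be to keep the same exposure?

f/16

ISO: 1600 → 3200 → 6400 → 12800 → 25600 — 4 stops raised (brighter).
Shutter speed: 1/60 → 1/125 → 1/250 — 2 stops faster (darker).
Net change so far: 2 stops brighter. Offset with the aperture: f/8 → f/11 → f/16.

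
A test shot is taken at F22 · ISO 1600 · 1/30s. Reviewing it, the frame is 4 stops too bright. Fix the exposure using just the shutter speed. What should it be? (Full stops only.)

Overexposed by 4 stops → need 4 stops darker.
Shutter speed: 1/30 → 1/60 → 1/125 → 1/250 → 1/500.

1/500s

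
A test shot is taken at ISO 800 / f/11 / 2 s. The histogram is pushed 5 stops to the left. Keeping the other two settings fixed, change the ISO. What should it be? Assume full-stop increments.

Underexposed by 5 stops → need 5 stops brighter.
ISO: 800 → 1600 → 3200 → 6400 → 12800 → 25600.

ISO 25600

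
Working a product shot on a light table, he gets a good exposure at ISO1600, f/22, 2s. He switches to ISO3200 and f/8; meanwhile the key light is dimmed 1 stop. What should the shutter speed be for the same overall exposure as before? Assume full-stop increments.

1/4s

Scene light: 1 stop darker.
ISO: 1600 → 3200 — 1 stop raised (brighter).
Aperture: f/22 → f/16 → f/11 → f/8 — 3 stops larger aperture (brighter).
Net so far: 3 stops brighter. Shutter speed: 2 → 1 → 1/2 → 1/4.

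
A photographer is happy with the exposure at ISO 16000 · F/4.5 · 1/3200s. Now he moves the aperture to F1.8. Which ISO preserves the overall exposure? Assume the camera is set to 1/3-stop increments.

ISO 2500

Aperture: f/4.5 → f/4 → f/3.5 → f/3.2 → f/2.8 → f/2.5 → f/2.2 → f/2 → f/1.8 — 2 2/3 stops opened up (brighter).
Need 2 2/3 stops darker from the ISO: 16000 → 12800 → 10000 → 8000 → 6400 → 5000 → 4000 → 3200 → 2500.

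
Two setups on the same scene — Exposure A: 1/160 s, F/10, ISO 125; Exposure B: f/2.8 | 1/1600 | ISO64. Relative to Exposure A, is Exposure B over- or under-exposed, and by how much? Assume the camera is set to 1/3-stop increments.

2/3 stop darker

Aperture: f/10 → f/9 → f/8 → f/7.1 → f/6.3 → f/5.6 → f/5 → f/4.5 → f/4 → f/3.5 → f/3.2 → f/2.8 — 3 2/3 stops wider (brighter).
Shutter speed: 1/160 → 1/200 → 1/250 → 1/320 → 1/400 → 1/500 → 1/640 → 1/800 → 1/1000 → 1/1250 → 1/1600 — 3 1/3 stops faster (darker).
ISO: 125 → 100 → 80 → 64 — 1 stop dropped (darker).
Net: +3 2/3 −3 1/3 −1 = −2/3 stops.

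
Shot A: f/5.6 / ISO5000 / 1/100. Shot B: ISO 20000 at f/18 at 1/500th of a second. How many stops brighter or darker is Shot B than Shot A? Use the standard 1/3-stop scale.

Aperture: f/5.6 → f/6.3 → f/7.1 → f/8 → f/9 → f/10 → f/11 → f/13 → f/14 → f/16 → f/18 — 3 1/3 stops narrower (darker).
Shutter speed: 1/100 → 1/125 → 1/160 → 1/200 → 1/250 → 1/320 → 1/400 → 1/500 — 2 1/3 stops faster (darker).
ISO: 5000 → 6400 → 8000 → 10000 → 12800 → 16000 → 20000 — 2 stops raised (brighter).
Net: −3 1/3 −2 1/3 +2 = −3 2/3 stops.

3 2/3 stops darker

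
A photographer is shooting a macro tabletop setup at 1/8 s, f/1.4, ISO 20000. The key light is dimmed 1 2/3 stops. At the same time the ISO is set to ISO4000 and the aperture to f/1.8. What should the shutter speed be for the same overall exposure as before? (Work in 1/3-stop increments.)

Scene light: 1 2/3 stops darker.
ISO: 20000 → 16000 → 12800 → 10000 → 8000 → 6400 → 5000 → 4000 — 2 1/3 stops dropped (darker).
Aperture: f/1.4 → f/1.6 → f/1.8 — 2/3 stop stopped down (darker).
Net so far: 4 2/3 stops darker. Shutter speed: 1/8 → 1/6 → 1/5 → 1/4 → 0.3 → 0.4 → 0.5 → 0.6 → 0.8 → 1 → 1.3 → 1.6 → 2 → 2.5 → 3.2.

3.2 s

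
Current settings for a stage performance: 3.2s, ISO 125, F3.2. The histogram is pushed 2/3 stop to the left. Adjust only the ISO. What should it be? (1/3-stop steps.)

Underexposed by 2/3 stop → need 2/3 stop brighter.
ISO: 125 → 160 → 200.

ISO 200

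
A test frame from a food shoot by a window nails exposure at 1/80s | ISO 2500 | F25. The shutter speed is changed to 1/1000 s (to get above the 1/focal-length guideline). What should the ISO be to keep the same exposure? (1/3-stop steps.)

Shutter speed: 1/80 → 1/100 → 1/125 → 1/160 → 1/200 → 1/250 → 1/320 → 1/400 → 1/500 → 1/640 → 1/800 → 1/1000 — 3 2/3 stops shorter (darker).
Need 3 2/3 stops brighter from the ISO: 2500 → 3200 → 4000 → 5000 → 6400 → 8000 → 10000 → 12800 → 16000 → 20000 → 25600 → 32000.

ISO 32000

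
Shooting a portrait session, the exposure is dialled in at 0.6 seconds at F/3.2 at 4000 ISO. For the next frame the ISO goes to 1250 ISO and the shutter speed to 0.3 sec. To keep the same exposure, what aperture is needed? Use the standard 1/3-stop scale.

f/1.2

ISO: 4000 → 3200 → 2500 → 2000 → 1600 → 1250 — 1 2/3 stops lower (darker).
Shutter speed: 0.6 → 0.5 → 0.4 → 0.3 — 1 stop faster (darker).
Net change so far: 2 2/3 stops darker. Offset with the aperture: f/3.2 → f/2.8 → f/2.5 → f/2.2 → f/2 → f/1.8 → f/1.6 → f/1.4 → f/1.2.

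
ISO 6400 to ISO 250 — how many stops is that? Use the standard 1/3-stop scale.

6400 → 5000 → 4000 → 3200 → 2500 → 2000 → 1600 → 1250 → 1000 → 800 → 640 → 500 → 400 → 320 → 250 — count the steps: 14 third-stops = 4 2/3 stops.

4 2/3 stops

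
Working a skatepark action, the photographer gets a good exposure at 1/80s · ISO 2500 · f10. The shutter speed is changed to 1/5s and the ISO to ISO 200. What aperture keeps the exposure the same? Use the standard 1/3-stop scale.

f/11

Shutter speed: 1/80 → 1/60 → 1/50 → 1/40 → 1/30 → 1/25 → 1/20 → 1/15 → 1/13 → 1/10 → 1/8 → 1/6 → 1/5 — 4 stops longer (brighter).
ISO: 2500 → 2000 → 1600 → 1250 → 1000 → 800 → 640 → 500 → 400 → 320 → 250 → 200 — 3 2/3 stops lower (darker).
Net change so far: 1/3 stop brighter. Offset with the aperture: f/10 → f/11.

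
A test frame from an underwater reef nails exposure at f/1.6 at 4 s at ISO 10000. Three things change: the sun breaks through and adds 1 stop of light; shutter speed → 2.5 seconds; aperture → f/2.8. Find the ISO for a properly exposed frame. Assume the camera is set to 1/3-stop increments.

ISO 25600

Scene light: 1 stop brighter.
Shutter speed: 4 → 3.2 → 2.5 — 2/3 stop faster (darker).
Aperture: f/1.6 → f/1.8 → f/2 → f/2.2 → f/2.5 → f/2.8 — 1 2/3 stops stopped down (darker).
Net so far: 1 1/3 stops darker. ISO: 10000 → 12800 → 16000 → 20000 → 25600.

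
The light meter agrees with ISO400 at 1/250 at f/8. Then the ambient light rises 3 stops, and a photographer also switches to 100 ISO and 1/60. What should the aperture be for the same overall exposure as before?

f/22

Scene light: 3 stops brighter.
ISO: 400 → 200 → 100 — 2 stops dropped (darker).
Shutter speed: 1/250 → 1/125 → 1/60 — 2 stops longer (brighter).
Net so far: 3 stops brighter. Aperture: f/8 → f/11 → f/16 → f/22.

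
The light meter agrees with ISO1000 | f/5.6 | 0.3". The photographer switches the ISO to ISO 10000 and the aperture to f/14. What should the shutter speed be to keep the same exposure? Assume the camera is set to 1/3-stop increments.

1/5s

ISO: 1000 → 1250 → 1600 → 2000 → 2500 → 3200 → 4000 → 5000 → 6400 → 8000 → 10000 — 3 1/3 stops raised (brighter).
Aperture: f/5.6 → f/6.3 → f/7.1 → f/8 → f/9 → f/10 → f/11 → f/13 → f/14 — 2 2/3 stops narrower (darker).
Net change so far: 2/3 stop brighter. Offset with the shutter speed: 0.3 → 1/4 → 1/5.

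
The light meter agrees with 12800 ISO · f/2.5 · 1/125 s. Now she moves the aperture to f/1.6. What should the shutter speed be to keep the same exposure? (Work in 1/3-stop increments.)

Aperture: f/2.5 → f/2.2 → f/2 → f/1.8 → f/1.6 — 1 1/3 stops larger aperture (brighter).
Need 1 1/3 stops darker from the shutter speed: 1/125 → 1/160 → 1/200 → 1/250 → 1/320.

1/320s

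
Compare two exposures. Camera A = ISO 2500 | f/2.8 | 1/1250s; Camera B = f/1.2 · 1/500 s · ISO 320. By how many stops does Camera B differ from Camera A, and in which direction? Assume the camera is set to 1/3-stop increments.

2/3 stop brighter

Aperture: f/2.8 → f/2.5 → f/2.2 → f/2 → f/1.8 → f/1.6 → f/1.4 → f/1.2 — 2 1/3 stops larger aperture (brighter).
Shutter speed: 1/1250 → 1/1000 → 1/800 → 1/640 → 1/500 — 1 1/3 stops longer (brighter).
ISO: 2500 → 2000 → 1600 → 1250 → 1000 → 800 → 640 → 500 → 400 → 320 — 3 stops lower (darker).
Net: +2 1/3 +1 1/3 −3 = +2/3 stops.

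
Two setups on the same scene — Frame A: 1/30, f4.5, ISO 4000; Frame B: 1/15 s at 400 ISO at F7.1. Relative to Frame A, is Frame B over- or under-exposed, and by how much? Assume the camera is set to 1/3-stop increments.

Aperture: f/4.5 → f/5 → f/5.6 → f/6.3 → f/7.1 — 1 1/3 stops smaller aperture (darker).
Shutter speed: 1/30 → 1/25 → 1/20 → 1/15 — 1 stop longer (brighter).
ISO: 4000 → 3200 → 2500 → 2000 → 1600 → 1250 → 1000 → 800 → 640 → 500 → 400 — 3 1/3 stops dropped (darker).
Net: −1 1/3 +1 −3 1/3 = −3 2/3 stops.

3 2/3 stops darker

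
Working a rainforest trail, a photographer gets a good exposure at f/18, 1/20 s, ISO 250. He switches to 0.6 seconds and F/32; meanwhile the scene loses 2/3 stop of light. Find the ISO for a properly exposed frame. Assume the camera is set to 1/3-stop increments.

Scene light: 2/3 stop darker.
Shutter speed: 1/20 → 1/15 → 1/13 → 1/10 → 1/8 → 1/6 → 1/5 → 1/4 → 0.3 → 0.4 → 0.5 → 0.6 — 3 2/3 stops slower (brighter).
Aperture: f/18 → f/20 → f/22 → f/25 → f/29 → f/32 — 1 2/3 stops smaller aperture (darker).
Net so far: 1 1/3 stops brighter. ISO: 250 → 200 → 160 → 125 → 100.

ISO 100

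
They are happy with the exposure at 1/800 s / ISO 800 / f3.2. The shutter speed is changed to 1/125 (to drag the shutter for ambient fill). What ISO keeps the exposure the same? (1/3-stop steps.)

Shutter speed: 1/800 → 1/640 → 1/500 → 1/400 → 1/320 → 1/250 → 1/200 → 1/160 → 1/125 — 2 2/3 stops slower (brighter).
Need 2 2/3 stops darker from the ISO: 800 → 640 → 500 → 400 → 320 → 250 → 200 → 160 → 125.

ISO 125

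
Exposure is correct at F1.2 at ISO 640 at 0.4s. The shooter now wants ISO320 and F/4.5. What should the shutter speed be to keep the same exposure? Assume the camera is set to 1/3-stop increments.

ISO: 640 → 500 → 400 → 320 — 1 stop lower (darker).
Aperture: f/1.2 → f/1.4 → f/1.6 → f/1.8 → f/2 → f/2.2 → f/2.5 → f/2.8 → f/3.2 → f/3.5 → f/4 → f/4.5 — 3 2/3 stops stopped down (darker).
Net change so far: 4 2/3 stops darker. Offset with the shutter speed: 0.4 → 0.5 → 0.6 → 0.8 → 1 → 1.3 → 1.6 → 2 → 2.5 → 3.2 → 4 → 5 → 6 → 8 → 10.

10 s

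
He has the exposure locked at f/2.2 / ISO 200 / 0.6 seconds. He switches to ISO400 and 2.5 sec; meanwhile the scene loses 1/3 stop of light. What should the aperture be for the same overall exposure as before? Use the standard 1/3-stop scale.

f/5.6

Scene light: 1/3 stop darker.
ISO: 200 → 250 → 320 → 400 — 1 stop raised (brighter).
Shutter speed: 0.6 → 0.8 → 1 → 1.3 → 1.6 → 2 → 2.5 — 2 stops slower (brighter).
Net so far: 2 2/3 stops brighter. Aperture: f/2.2 → f/2.5 → f/2.8 → f/3.2 → f/3.5 → f/4 → f/4.5 → f/5 → f/5.6.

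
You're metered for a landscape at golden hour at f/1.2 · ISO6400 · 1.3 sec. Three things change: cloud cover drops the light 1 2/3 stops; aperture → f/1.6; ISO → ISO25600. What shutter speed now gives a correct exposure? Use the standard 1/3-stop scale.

Scene light: 1 2/3 stops darker.
Aperture: f/1.2 → f/1.4 → f/1.6 — 2/3 stop stopped down (darker).
ISO: 6400 → 8000 → 10000 → 12800 → 16000 → 20000 → 25600 — 2 stops raised (brighter).
Net so far: 1/3 stop darker. Shutter speed: 1.3 → 1.6.

1.6 s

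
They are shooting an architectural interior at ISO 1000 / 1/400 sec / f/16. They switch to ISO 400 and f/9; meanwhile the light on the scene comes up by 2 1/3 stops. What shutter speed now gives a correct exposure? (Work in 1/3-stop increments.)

1/2500s

Scene light: 2 1/3 stops brighter.
ISO: 1000 → 800 → 640 → 500 → 400 — 1 1/3 stops dropped (darker).
Aperture: f/16 → f/14 → f/13 → f/11 → f/10 → f/9 — 1 2/3 stops opened up (brighter).
Net so far: 2 2/3 stops brighter. Shutter speed: 1/400 → 1/500 → 1/640 → 1/800 → 1/1000 → 1/1250 → 1/1600 → 1/2000 → 1/2500.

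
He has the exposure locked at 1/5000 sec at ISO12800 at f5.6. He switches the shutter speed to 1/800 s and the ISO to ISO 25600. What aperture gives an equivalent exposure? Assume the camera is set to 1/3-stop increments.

Shutter speed: 1/5000 → 1/4000 → 1/3200 → 1/2500 → 1/2000 → 1/1600 → 1/1250 → 1/1000 → 1/800 — 2 2/3 stops slower (brighter).
ISO: 12800 → 16000 → 20000 → 25600 — 1 stop higher (brighter).
Net change so far: 3 2/3 stops brighter. Offset with the aperture: f/5.6 → f/6.3 → f/7.1 → f/8 → f/9 → f/10 → f/11 → f/13 → f/14 → f/16 → f/18 → f/20.

f/20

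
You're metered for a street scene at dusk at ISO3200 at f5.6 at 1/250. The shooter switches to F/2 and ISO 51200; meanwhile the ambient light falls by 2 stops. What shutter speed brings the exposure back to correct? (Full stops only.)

Scene light: 2 stops darker.
Aperture: f/5.6 → f/4 → f/2.8 → f/2 — 3 stops larger aperture (brighter).
ISO: 3200 → 6400 → 12800 → 25600 → 51200 — 4 stops raised (brighter).
Net so far: 5 stops brighter. Shutter speed: 1/250 → 1/500 → 1/1000 → 1/2000 → 1/4000 → 1/8000.

1/8000s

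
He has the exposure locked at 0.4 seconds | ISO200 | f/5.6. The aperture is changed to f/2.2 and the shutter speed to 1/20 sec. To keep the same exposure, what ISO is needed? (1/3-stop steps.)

ISO 250

Aperture: f/5.6 → f/5 → f/4.5 → f/4 → f/3.5 → f/3.2 → f/2.8 → f/2.5 → f/2.2 — 2 2/3 stops larger aperture (brighter).
Shutter speed: 0.4 → 0.3 → 1/4 → 1/5 → 1/6 → 1/8 → 1/10 → 1/13 → 1/15 → 1/20 — 3 stops shorter (darker).
Net change so far: 1/3 stop darker. Offset with the ISO: 200 → 250.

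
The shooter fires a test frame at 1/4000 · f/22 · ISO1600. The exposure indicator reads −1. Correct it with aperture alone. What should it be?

Underexposed by 1 stop → need 1 stop brighter.
Aperture: f/22 → f/16.

f/16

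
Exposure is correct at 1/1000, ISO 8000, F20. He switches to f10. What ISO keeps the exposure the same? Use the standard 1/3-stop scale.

Aperture: f/20 → f/18 → f/16 → f/14 → f/13 → f/11 → f/10 — 2 stops wider (brighter).
Need 2 stops darker from the ISO: 8000 → 6400 → 5000 → 4000 → 3200 → 2500 → 2000.

ISO 2000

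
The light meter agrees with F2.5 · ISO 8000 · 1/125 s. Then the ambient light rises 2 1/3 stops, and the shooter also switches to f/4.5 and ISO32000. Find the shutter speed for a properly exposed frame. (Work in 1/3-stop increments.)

Scene light: 2 1/3 stops brighter.
Aperture: f/2.5 → f/2.8 → f/3.2 → f/3.5 → f/4 → f/4.5 — 1 2/3 stops stopped down (darker).
ISO: 8000 → 10000 → 12800 → 16000 → 20000 → 25600 → 32000 — 2 stops higher (brighter).
Net so far: 2 2/3 stops brighter. Shutter speed: 1/125 → 1/160 → 1/200 → 1/250 → 1/320 → 1/400 → 1/500 → 1/640 → 1/800.

1/800s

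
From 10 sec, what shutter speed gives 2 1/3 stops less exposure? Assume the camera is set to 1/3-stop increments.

Shutter speed: 10 → 8 → 6 → 5 → 4 → 3.2 → 2.5 → 2 — 2 1/3 stops shorter (darker).

2 s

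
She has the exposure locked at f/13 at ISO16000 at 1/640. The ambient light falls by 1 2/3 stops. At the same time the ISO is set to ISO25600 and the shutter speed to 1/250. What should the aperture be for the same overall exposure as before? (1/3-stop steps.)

f/14

Scene light: 1 2/3 stops darker.
ISO: 16000 → 20000 → 25600 — 2/3 stop raised (brighter).
Shutter speed: 1/640 → 1/500 → 1/400 → 1/320 → 1/250 — 1 1/3 stops slower (brighter).
Net so far: 1/3 stop brighter. Aperture: f/13 → f/14.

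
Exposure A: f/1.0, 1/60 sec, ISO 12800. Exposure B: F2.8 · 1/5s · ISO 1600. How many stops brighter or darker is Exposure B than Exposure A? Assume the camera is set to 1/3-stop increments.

2 1/3 stops darker

Aperture: f/1.0 → f/1.1 → f/1.2 → f/1.4 → f/1.6 → f/1.8 → f/2 → f/2.2 → f/2.5 → f/2.8 — 3 stops stopped down (darker).
Shutter speed: 1/60 → 1/50 → 1/40 → 1/30 → 1/25 → 1/20 → 1/15 → 1/13 → 1/10 → 1/8 → 1/6 → 1/5 — 3 2/3 stops longer (brighter).
ISO: 12800 → 10000 → 8000 → 6400 → 5000 → 4000 → 3200 → 2500 → 2000 → 1600 — 3 stops dropped (darker).
Net: −3 +3 2/3 −3 = −2 1/3 stops.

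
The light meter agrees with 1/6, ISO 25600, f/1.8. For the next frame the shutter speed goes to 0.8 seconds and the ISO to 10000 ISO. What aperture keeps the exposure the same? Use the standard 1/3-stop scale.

Shutter speed: 1/6 → 1/5 → 1/4 → 0.3 → 0.4 → 0.5 → 0.6 → 0.8 — 2 1/3 stops slower (brighter).
ISO: 25600 → 20000 → 16000 → 12800 → 10000 — 1 1/3 stops dropped (darker).
Net change so far: 1 stop brighter. Offset with the aperture: f/1.8 → f/2 → f/2.2 → f/2.5.

f/2.5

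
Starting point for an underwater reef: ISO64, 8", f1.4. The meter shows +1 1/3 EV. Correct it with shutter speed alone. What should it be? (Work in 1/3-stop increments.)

3.2 s

Overexposed by 1 1/3 stops → need 1 1/3 stops darker.
Shutter speed: 8 → 6 → 5 → 4 → 3.2.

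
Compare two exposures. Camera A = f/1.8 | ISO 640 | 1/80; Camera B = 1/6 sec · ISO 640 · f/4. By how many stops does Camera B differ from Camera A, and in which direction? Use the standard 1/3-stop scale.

Aperture: f/1.8 → f/2 → f/2.2 → f/2.5 → f/2.8 → f/3.2 → f/3.5 → f/4 — 2 1/3 stops smaller aperture (darker).
Shutter speed: 1/80 → 1/60 → 1/50 → 1/40 → 1/30 → 1/25 → 1/20 → 1/15 → 1/13 → 1/10 → 1/8 → 1/6 — 3 2/3 stops longer (brighter).
ISO: unchanged.
Net: −2 1/3 +3 2/3 = +1 1/3 stops.

1 1/3 stops brighter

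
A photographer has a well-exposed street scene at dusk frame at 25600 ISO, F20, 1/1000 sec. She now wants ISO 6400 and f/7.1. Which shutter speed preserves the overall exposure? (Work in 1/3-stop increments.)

1/2000s

ISO: 25600 → 20000 → 16000 → 12800 → 10000 → 8000 → 6400 — 2 stops dropped (darker).
Aperture: f/20 → f/18 → f/16 → f/14 → f/13 → f/11 → f/10 → f/9 → f/8 → f/7.1 — 3 stops opened up (brighter).
Net change so far: 1 stop brighter. Offset with the shutter speed: 1/1000 → 1/1250 → 1/1600 → 1/2000.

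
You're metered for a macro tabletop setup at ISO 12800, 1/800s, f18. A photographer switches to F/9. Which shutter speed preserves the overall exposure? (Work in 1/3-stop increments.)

1/3200s

Aperture: f/18 → f/16 → f/14 → f/13 → f/11 → f/10 → f/9 — 2 stops wider (brighter).
Need 2 stops darker from the shutter speed: 1/800 → 1/1000 → 1/1250 → 1/1600 → 1/2000 → 1/2500 → 1/3200.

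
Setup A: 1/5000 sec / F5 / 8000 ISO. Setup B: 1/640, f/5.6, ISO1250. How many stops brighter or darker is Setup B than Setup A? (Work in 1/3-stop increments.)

same exposure (0 stops)

Aperture: f/5 → f/5.6 — 1/3 stop smaller aperture (darker).
Shutter speed: 1/5000 → 1/4000 → 1/3200 → 1/2500 → 1/2000 → 1/1600 → 1/1250 → 1/1000 → 1/800 → 1/640 — 3 stops slower (brighter).
ISO: 8000 → 6400 → 5000 → 4000 → 3200 → 2500 → 2000 → 1600 → 1250 — 2 2/3 stops dropped (darker).
Net: −1/3 +3 −2 2/3 = 0 stops.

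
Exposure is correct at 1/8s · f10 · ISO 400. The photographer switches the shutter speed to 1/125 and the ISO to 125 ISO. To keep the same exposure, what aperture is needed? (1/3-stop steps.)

Shutter speed: 1/8 → 1/10 → 1/13 → 1/15 → 1/20 → 1/25 → 1/30 → 1/40 → 1/50 → 1/60 → 1/80 → 1/100 → 1/125 — 4 stops shorter (darker).
ISO: 400 → 320 → 250 → 200 → 160 → 125 — 1 2/3 stops lower (darker).
Net change so far: 5 2/3 stops darker. Offset with the aperture: f/10 → f/9 → f/8 → f/7.1 → f/6.3 → f/5.6 → f/5 → f/4.5 → f/4 → f/3.5 → f/3.2 → f/2.8 → f/2.5 → f/2.2 → f/2 → f/1.8 → f/1.6 → f/1.4.

f/1.4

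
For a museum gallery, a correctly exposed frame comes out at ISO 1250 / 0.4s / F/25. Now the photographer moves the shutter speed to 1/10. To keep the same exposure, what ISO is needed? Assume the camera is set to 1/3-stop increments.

ISO 5000

Shutter speed: 0.4 → 0.3 → 1/4 → 1/5 → 1/6 → 1/8 → 1/10 — 2 stops faster (darker).
Need 2 stops brighter from the ISO: 1250 → 1600 → 2000 → 2500 → 3200 → 4000 → 5000.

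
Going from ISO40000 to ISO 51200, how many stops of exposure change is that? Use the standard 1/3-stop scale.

1/3 stop

40000 → 51200 — count the steps: 1 third-stops = 1/3 stop.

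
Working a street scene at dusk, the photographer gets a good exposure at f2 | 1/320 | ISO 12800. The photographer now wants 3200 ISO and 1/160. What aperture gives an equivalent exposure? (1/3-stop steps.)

ISO: 12800 → 10000 → 8000 → 6400 → 5000 → 4000 → 3200 — 2 stops lower (darker).
Shutter speed: 1/320 → 1/250 → 1/200 → 1/160 — 1 stop slower (brighter).
Net change so far: 1 stop darker. Offset with the aperture: f/2 → f/1.8 → f/1.6 → f/1.4.

f/1.4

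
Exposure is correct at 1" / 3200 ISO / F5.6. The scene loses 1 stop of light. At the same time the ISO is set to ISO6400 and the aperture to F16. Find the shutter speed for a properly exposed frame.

8 s

Scene light: 1 stop darker.
ISO: 3200 → 6400 — 1 stop raised (brighter).
Aperture: f/5.6 → f/8 → f/11 → f/16 — 3 stops smaller aperture (darker).
Net so far: 3 stops darker. Shutter speed: 1 → 2 → 4 → 8.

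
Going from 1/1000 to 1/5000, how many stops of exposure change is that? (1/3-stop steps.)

1/1000 → 1/1250 → 1/1600 → 1/2000 → 1/2500 → 1/3200 → 1/4000 → 1/5000 — count the steps: 7 third-stops = 2 1/3 stops.

2 1/3 stops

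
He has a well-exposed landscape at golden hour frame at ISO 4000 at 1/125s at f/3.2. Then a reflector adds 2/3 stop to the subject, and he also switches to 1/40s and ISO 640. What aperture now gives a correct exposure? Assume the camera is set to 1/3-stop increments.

f/2.8

Scene light: 2/3 stop brighter.
Shutter speed: 1/125 → 1/100 → 1/80 → 1/60 → 1/50 → 1/40 — 1 2/3 stops slower (brighter).
ISO: 4000 → 3200 → 2500 → 2000 → 1600 → 1250 → 1000 → 800 → 640 — 2 2/3 stops lower (darker).
Net so far: 1/3 stop darker. Aperture: f/3.2 → f/2.8.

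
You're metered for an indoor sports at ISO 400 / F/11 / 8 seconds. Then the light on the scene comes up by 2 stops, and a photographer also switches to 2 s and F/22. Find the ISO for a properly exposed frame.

ISO 1600

Scene light: 2 stops brighter.
Shutter speed: 8 → 4 → 2 — 2 stops faster (darker).
Aperture: f/11 → f/16 → f/22 — 2 stops narrower (darker).
Net so far: 2 stops darker. ISO: 400 → 800 → 1600.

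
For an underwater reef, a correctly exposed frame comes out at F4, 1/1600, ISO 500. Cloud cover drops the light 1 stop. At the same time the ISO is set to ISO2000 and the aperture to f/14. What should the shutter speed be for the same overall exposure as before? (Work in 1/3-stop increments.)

Scene light: 1 stop darker.
ISO: 500 → 640 → 800 → 1000 → 1250 → 1600 → 2000 — 2 stops higher (brighter).
Aperture: f/4 → f/4.5 → f/5 → f/5.6 → f/6.3 → f/7.1 → f/8 → f/9 → f/10 → f/11 → f/13 → f/14 — 3 2/3 stops narrower (darker).
Net so far: 2 2/3 stops darker. Shutter speed: 1/1600 → 1/1250 → 1/1000 → 1/800 → 1/640 → 1/500 → 1/400 → 1/320 → 1/250.

1/250s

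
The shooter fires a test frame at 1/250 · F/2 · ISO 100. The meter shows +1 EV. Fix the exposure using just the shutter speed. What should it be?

Overexposed by 1 stop → need 1 stop darker.
Shutter speed: 1/250 → 1/500.

1/500s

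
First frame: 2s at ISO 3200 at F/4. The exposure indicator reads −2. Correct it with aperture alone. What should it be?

Underexposed by 2 stops → need 2 stops brighter.
Aperture: f/4 → f/2.8 → f/2.

f/2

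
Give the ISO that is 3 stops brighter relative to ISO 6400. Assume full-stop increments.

ISO 51200

ISO: 6400 → 12800 → 25600 → 51200 — 3 stops raised (brighter).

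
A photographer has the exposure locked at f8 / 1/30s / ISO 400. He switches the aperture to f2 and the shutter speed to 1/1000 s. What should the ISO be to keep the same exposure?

Aperture: f/8 → f/5.6 → f/4 → f/2.8 → f/2 — 4 stops opened up (brighter).
Shutter speed: 1/30 → 1/60 → 1/125 → 1/250 → 1/500 → 1/1000 — 5 stops faster (darker).
Net change so far: 1 stop darker. Offset with the ISO: 400 → 800.

ISO 800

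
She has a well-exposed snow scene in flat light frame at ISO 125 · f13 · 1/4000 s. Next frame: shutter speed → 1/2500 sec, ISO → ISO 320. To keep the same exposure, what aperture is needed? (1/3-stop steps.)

f/25

Shutter speed: 1/4000 → 1/3200 → 1/2500 — 2/3 stop longer (brighter).
ISO: 125 → 160 → 200 → 250 → 320 — 1 1/3 stops raised (brighter).
Net change so far: 2 stops brighter. Offset with the aperture: f/13 → f/14 → f/16 → f/18 → f/20 → f/22 → f/25.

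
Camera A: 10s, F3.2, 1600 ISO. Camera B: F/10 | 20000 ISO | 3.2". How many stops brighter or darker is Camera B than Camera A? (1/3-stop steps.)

Aperture: f/3.2 → f/3.5 → f/4 → f/4.5 → f/5 → f/5.6 → f/6.3 → f/7.1 → f/8 → f/9 → f/10 — 3 1/3 stops stopped down (darker).
Shutter speed: 10 → 8 → 6 → 5 → 4 → 3.2 — 1 2/3 stops faster (darker).
ISO: 1600 → 2000 → 2500 → 3200 → 4000 → 5000 → 6400 → 8000 → 10000 → 12800 → 16000 → 20000 — 3 2/3 stops raised (brighter).
Net: −3 1/3 −1 2/3 +3 2/3 = −1 1/3 stops.

1 1/3 stops darker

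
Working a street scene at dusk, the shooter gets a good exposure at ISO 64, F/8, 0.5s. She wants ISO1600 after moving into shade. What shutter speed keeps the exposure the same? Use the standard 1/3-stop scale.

ISO: 64 → 80 → 100 → 125 → 160 → 200 → 250 → 320 → 400 → 500 → 640 → 800 → 1000 → 1250 → 1600 — 4 2/3 stops higher (brighter).
Need 4 2/3 stops darker from the shutter speed: 0.5 → 0.4 → 0.3 → 1/4 → 1/5 → 1/6 → 1/8 → 1/10 → 1/13 → 1/15 → 1/20 → 1/25 → 1/30 → 1/40 → 1/50.

1/50s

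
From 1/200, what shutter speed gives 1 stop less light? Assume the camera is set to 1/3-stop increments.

1/400s

Shutter speed: 1/200 → 1/250 → 1/320 → 1/400 — 1 stop faster (darker).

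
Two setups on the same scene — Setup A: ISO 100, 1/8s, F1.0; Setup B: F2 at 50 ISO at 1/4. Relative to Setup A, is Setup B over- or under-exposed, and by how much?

Aperture: f/1.0 → f/1.4 → f/2 — 2 stops stopped down (darker).
Shutter speed: 1/8 → 1/4 — 1 stop longer (brighter).
ISO: 100 → 50 — 1 stop lower (darker).
Net: −2 +1 −1 = −2 stops.

2 stops darker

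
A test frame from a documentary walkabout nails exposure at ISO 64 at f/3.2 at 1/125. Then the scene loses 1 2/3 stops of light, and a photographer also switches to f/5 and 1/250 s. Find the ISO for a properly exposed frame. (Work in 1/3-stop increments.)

Scene light: 1 2/3 stops darker.
Aperture: f/3.2 → f/3.5 → f/4 → f/4.5 → f/5 — 1 1/3 stops smaller aperture (darker).
Shutter speed: 1/125 → 1/160 → 1/200 → 1/250 — 1 stop faster (darker).
Net so far: 4 stops darker. ISO: 64 → 80 → 100 → 125 → 160 → 200 → 250 → 320 → 400 → 500 → 640 → 800 → 1000.

ISO 1000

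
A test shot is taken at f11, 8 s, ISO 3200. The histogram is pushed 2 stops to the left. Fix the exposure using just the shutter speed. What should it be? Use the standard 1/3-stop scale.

Underexposed by 2 stops → need 2 stops brighter.
Shutter speed: 8 → 10 → 13 → 15 → 20 → 25 → 30.

30 s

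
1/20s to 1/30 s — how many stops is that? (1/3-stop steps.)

1/20 → 1/25 → 1/30 — count the steps: 2 third-stops = 2/3 stop.

2/3 stop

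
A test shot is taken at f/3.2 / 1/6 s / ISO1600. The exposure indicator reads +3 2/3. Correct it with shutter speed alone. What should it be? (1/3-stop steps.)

Overexposed by 3 2/3 stops → need 3 2/3 stops darker.
Shutter speed: 1/6 → 1/8 → 1/10 → 1/13 → 1/15 → 1/20 → 1/25 → 1/30 → 1/40 → 1/50 → 1/60 → 1/80.

1/80s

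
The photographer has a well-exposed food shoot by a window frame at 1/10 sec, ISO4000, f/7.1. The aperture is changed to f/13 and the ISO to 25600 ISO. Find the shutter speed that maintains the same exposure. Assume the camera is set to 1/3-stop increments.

Aperture: f/7.1 → f/8 → f/9 → f/10 → f/11 → f/13 — 1 2/3 stops smaller aperture (darker).
ISO: 4000 → 5000 → 6400 → 8000 → 10000 → 12800 → 16000 → 20000 → 25600 — 2 2/3 stops raised (brighter).
Net change so far: 1 stop brighter. Offset with the shutter speed: 1/10 → 1/13 → 1/15 → 1/20.

1/20s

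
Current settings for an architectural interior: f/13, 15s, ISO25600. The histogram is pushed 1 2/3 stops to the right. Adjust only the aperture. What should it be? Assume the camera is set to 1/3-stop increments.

f/22

Overexposed by 1 2/3 stops → need 1 2/3 stops darker.
Aperture: f/13 → f/14 → f/16 → f/18 → f/20 → f/22.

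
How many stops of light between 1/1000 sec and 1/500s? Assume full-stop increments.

1 stop

1/1000 → 1/500 — count the steps: 1 stop.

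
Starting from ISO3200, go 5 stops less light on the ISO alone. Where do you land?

ISO 100

ISO: 3200 → 1600 → 800 → 400 → 200 → 100 — 5 stops dropped (darker).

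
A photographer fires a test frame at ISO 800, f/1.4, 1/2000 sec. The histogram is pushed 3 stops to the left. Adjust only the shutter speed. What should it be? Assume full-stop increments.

Underexposed by 3 stops → need 3 stops brighter.
Shutter speed: 1/2000 → 1/1000 → 1/500 → 1/250.

1/250s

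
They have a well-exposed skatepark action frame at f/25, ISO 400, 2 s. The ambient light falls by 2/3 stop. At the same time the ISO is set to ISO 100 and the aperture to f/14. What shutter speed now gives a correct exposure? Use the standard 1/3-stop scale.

4 s

Scene light: 2/3 stop darker.
ISO: 400 → 320 → 250 → 200 → 160 → 125 → 100 — 2 stops dropped (darker).
Aperture: f/25 → f/22 → f/20 → f/18 → f/16 → f/14 — 1 2/3 stops opened up (brighter).
Net so far: 1 stop darker. Shutter speed: 2 → 2.5 → 3.2 → 4.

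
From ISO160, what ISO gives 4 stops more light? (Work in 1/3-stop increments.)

ISO 2500

ISO: 160 → 200 → 250 → 320 → 400 → 500 → 640 → 800 → 1000 → 1250 → 1600 → 2000 → 2500 — 4 stops raised (brighter).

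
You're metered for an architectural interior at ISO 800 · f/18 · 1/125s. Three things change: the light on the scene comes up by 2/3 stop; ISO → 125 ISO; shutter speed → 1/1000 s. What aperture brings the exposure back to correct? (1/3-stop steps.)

f/3.2

Scene light: 2/3 stop brighter.
ISO: 800 → 640 → 500 → 400 → 320 → 250 → 200 → 160 → 125 — 2 2/3 stops lower (darker).
Shutter speed: 1/125 → 1/160 → 1/200 → 1/250 → 1/320 → 1/400 → 1/500 → 1/640 → 1/800 → 1/1000 — 3 stops shorter (darker).
Net so far: 5 stops darker. Aperture: f/18 → f/16 → f/14 → f/13 → f/11 → f/10 → f/9 → f/8 → f/7.1 → f/6.3 → f/5.6 → f/5 → f/4.5 → f/4 → f/3.5 → f/3.2.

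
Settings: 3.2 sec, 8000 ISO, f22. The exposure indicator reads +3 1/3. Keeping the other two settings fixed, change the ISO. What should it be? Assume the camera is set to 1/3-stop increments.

ISO 800

Overexposed by 3 1/3 stops → need 3 1/3 stops darker.
ISO: 8000 → 6400 → 5000 → 4000 → 3200 → 2500 → 2000 → 1600 → 1250 → 1000 → 800.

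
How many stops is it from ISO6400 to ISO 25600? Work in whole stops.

6400 → 12800 → 25600 — count the steps: 2 stops.

2 stops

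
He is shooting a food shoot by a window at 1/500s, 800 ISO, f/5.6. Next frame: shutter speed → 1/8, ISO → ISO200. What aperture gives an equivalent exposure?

Shutter speed: 1/500 → 1/250 → 1/125 → 1/60 → 1/30 → 1/15 → 1/8 — 6 stops longer (brighter).
ISO: 800 → 400 → 200 — 2 stops dropped (darker).
Net change so far: 4 stops brighter. Offset with the aperture: f/5.6 → f/8 → f/11 → f/16 → f/22.

f/22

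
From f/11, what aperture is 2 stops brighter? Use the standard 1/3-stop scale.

Aperture: f/11 → f/10 → f/9 → f/8 → f/7.1 → f/6.3 → f/5.6 — 2 stops opened up (brighter).

f/5.6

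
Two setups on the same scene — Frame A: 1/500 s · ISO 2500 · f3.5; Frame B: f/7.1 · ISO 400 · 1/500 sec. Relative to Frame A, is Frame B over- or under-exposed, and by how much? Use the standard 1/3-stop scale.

4 2/3 stops darker

Aperture: f/3.5 → f/4 → f/4.5 → f/5 → f/5.6 → f/6.3 → f/7.1 — 2 stops stopped down (darker).
Shutter speed: unchanged.
ISO: 2500 → 2000 → 1600 → 1250 → 1000 → 800 → 640 → 500 → 400 — 2 2/3 stops lower (darker).
Net: −2 −2 2/3 = −4 2/3 stops.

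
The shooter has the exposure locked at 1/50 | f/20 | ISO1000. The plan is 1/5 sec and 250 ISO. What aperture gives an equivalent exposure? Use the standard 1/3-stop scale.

f/32

Shutter speed: 1/50 → 1/40 → 1/30 → 1/25 → 1/20 → 1/15 → 1/13 → 1/10 → 1/8 → 1/6 → 1/5 — 3 1/3 stops slower (brighter).
ISO: 1000 → 800 → 640 → 500 → 400 → 320 → 250 — 2 stops lower (darker).
Net change so far: 1 1/3 stops brighter. Offset with the aperture: f/20 → f/22 → f/25 → f/29 → f/32.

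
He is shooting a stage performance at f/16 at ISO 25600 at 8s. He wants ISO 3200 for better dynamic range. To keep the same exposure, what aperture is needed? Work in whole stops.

f/5.6

ISO: 25600 → 12800 → 6400 → 3200 — 3 stops dropped (darker).
Need 3 stops brighter from the aperture: f/16 → f/11 → f/8 → f/5.6.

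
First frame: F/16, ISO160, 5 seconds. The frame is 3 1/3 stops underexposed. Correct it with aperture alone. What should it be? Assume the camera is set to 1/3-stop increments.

f/5

Underexposed by 3 1/3 stops → need 3 1/3 stops brighter.
Aperture: f/16 → f/14 → f/13 → f/11 → f/10 → f/9 → f/8 → f/7.1 → f/6.3 → f/5.6 → f/5.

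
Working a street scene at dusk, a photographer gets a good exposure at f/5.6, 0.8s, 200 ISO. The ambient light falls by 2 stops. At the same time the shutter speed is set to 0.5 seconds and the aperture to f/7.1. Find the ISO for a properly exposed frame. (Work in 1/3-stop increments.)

ISO 2000

Scene light: 2 stops darker.
Shutter speed: 0.8 → 0.6 → 0.5 — 2/3 stop shorter (darker).
Aperture: f/5.6 → f/6.3 → f/7.1 — 2/3 stop narrower (darker).
Net so far: 3 1/3 stops darker. ISO: 200 → 250 → 320 → 400 → 500 → 640 → 800 → 1000 → 1250 → 1600 → 2000.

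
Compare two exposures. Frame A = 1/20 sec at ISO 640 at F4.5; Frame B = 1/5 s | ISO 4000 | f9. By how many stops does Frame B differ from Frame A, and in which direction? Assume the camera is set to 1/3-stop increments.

Aperture: f/4.5 → f/5 → f/5.6 → f/6.3 → f/7.1 → f/8 → f/9 — 2 stops smaller aperture (darker).
Shutter speed: 1/20 → 1/15 → 1/13 → 1/10 → 1/8 → 1/6 → 1/5 — 2 stops slower (brighter).
ISO: 640 → 800 → 1000 → 1250 → 1600 → 2000 → 2500 → 3200 → 4000 — 2 2/3 stops raised (brighter).
Net: −2 +2 +2 2/3 = +2 2/3 stops.

2 2/3 stops brighter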